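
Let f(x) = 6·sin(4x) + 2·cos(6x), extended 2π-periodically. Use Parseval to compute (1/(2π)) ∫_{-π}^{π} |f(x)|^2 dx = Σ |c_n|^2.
Σ |c_n|^2 = 20

Expand |f|^2 and use orthogonality of {sin(nx), cos(mx)} on [-π, π]:
  ∫_{-π}^{π} sin(nx)^2 dx = π, ∫ cos(mx)^2 dx = π, and cross terms integrate to 0.
So ∫_{-π}^{π} f(x)^2 dx = 6^2 · π + 2^2 · π = (36 + 4)π.
Divide by 2π: (36 + 4)/2 = 20.
By Parseval, this equals Σ |c_n|^2.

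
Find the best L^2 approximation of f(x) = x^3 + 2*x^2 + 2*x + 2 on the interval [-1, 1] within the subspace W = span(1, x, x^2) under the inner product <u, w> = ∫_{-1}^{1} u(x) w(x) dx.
g(x) = 2*x^2 + 13*x/5 + 2

The best approximation g ∈ W is the orthogonal projection of f onto W. Writing g = a_0 + a_1 x + a_2 x^2, the coefficients solve the normal equations G · a = b where
  G_{ij} = <φ_i, φ_j> and b_i = <f, φ_i>, with φ_0 = 1, φ_1 = x, φ_2 = x^2.
G =
  [2, 0, 2/3]
  [0, 2/3, 0]
  [2/3, 0, 2/5],
b = (16/3, 26/15, 32/15).
Solving gives a_0 = 2, a_1 = 13/5, a_2 = 2, so
  g(x) = 2*x^2 + 13*x/5 + 2.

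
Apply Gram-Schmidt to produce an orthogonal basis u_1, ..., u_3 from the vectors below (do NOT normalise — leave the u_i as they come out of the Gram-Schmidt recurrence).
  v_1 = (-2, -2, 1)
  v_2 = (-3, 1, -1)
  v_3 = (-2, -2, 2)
Orthogonal basis:
  u_1 = (-2, -2, 1)
  u_2 = (-7/3, 5/3, -4/3)
  u_3 = (-4/45, 4/9, 32/45)

Apply the Gram-Schmidt recurrence
  u_1 = v_1
  u_i = v_i − Σ_{j<i} ((v_i · u_j) / (u_j · u_j)) · u_j.

Step by step this gives:
  u_1 = (-2, -2, 1)
  u_2 = (-7/3, 5/3, -4/3)
  u_3 = (-4/45, 4/9, 32/45)

Orthogonality check:
  u_2 · u_1 = 0 (should be 0)
  u_3 · u_1 = 0 (should be 0)
  u_3 · u_2 = 0 (should be 0)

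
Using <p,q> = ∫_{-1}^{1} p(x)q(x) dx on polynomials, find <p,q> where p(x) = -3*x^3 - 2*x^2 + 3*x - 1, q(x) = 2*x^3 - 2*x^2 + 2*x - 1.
<p,q> = 898/105

Expand the product: p(x)·q(x) = -6*x^6 + 2*x^5 + 4*x^4 - 9*x^3 + 10*x^2 - 5*x + 1.
∫_{-1}^{1} of each monomial x^k gives [2/(k+1) if k even, 0 if k odd]. Integrating term-by-term (or equivalently evaluating the antiderivative F(x) = -6*x^7/7 + x^6/3 + 4*x^5/5 - 9*x^4/4 + 10*x^3/3 - 5*x^2/2 + x at the endpoints):
  F(1) − F(−1) = -59/420 − (-1217/140) = 898/105.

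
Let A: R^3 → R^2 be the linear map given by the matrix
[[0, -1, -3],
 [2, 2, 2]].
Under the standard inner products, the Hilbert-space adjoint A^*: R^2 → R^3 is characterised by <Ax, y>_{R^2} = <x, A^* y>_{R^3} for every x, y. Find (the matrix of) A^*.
A^* = A^T =
[[0, 2],
 [-1, 2],
 [-3, 2]]

For real matrices with standard dot products, the defining identity <Ax, y> = <x, A^* y> gives (Ax)^T y = x^T (A^*) y, i.e. x^T A^T y = x^T (A^*) y. Since this holds for all x, y, we must have A^* = A^T. Therefore
A^* =
[[0, 2],
 [-1, 2],
 [-3, 2]].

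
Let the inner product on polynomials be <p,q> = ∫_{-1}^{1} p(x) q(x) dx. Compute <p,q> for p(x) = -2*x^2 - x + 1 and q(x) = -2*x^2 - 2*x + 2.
<p,q> = 44/15

Expand the product: p(x)·q(x) = 4*x^4 + 6*x^3 - 4*x^2 - 4*x + 2.
∫_{-1}^{1} of each monomial x^k gives [2/(k+1) if k even, 0 if k odd]. Integrating term-by-term (or equivalently evaluating the antiderivative F(x) = 4*x^5/5 + 3*x^4/2 - 4*x^3/3 - 2*x^2 + 2*x at the endpoints):
  F(1) − F(−1) = 29/30 − (-59/30) = 44/15.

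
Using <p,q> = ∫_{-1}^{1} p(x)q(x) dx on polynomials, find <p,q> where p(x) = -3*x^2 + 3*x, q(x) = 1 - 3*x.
<p,q> = -8

Expand the product: p(x)·q(x) = 9*x^3 - 12*x^2 + 3*x.
∫_{-1}^{1} of each monomial x^k gives [2/(k+1) if k even, 0 if k odd]. Integrating term-by-term (or equivalently evaluating the antiderivative F(x) = 9*x^4/4 - 4*x^3 + 3*x^2/2 at the endpoints):
  F(1) − F(−1) = -1/4 − (31/4) = -8.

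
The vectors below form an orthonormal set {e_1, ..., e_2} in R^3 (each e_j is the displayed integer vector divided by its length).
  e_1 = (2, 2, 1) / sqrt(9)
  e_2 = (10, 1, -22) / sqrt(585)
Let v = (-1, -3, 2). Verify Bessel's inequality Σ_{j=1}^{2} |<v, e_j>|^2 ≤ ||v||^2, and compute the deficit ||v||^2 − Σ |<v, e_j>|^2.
Σ |<v, e_j>|^2 = 621/65; ||v||^2 = 14; deficit = 289/65

Write each e_j = u_j / sqrt(<u_j, u_j>) where u_j is the displayed integer vector. Then <v, e_j> = <v, u_j> / sqrt(<u_j, u_j>), so |<v, e_j>|^2 = <v, u_j>^2 / <u_j, u_j>.
Coefficients: <v, e_1> = -6/sqrt(9), <v, e_2> = -57/sqrt(585).
Square and sum: Σ |<v, e_j>|^2 = 621/65.
Compute ||v||^2 = v·v = 14.
Deficit = 14 − 621/65 = 289/65 ≥ 0, confirming Bessel's inequality. (The deficit equals ||v − Σ <v,e_j> e_j||^2, the squared distance from v to span{e_j}.)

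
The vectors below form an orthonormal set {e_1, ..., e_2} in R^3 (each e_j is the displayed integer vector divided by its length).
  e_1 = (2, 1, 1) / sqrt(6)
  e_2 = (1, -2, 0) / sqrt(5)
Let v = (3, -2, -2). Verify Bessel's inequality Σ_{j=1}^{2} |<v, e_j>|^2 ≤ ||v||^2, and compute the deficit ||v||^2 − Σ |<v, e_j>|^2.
Σ |<v, e_j>|^2 = 157/15; ||v||^2 = 17; deficit = 98/15

Write each e_j = u_j / sqrt(<u_j, u_j>) where u_j is the displayed integer vector. Then <v, e_j> = <v, u_j> / sqrt(<u_j, u_j>), so |<v, e_j>|^2 = <v, u_j>^2 / <u_j, u_j>.
Coefficients: <v, e_1> = 2/sqrt(6), <v, e_2> = 7/sqrt(5).
Square and sum: Σ |<v, e_j>|^2 = 157/15.
Compute ||v||^2 = v·v = 17.
Deficit = 17 − 157/15 = 98/15 ≥ 0, confirming Bessel's inequality. (The deficit equals ||v − Σ <v,e_j> e_j||^2, the squared distance from v to span{e_j}.)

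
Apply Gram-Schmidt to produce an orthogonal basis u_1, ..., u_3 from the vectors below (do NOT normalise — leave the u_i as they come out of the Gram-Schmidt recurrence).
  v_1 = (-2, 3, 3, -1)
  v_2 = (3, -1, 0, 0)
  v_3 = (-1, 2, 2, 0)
Orthogonal basis:
  u_1 = (-2, 3, 3, -1)
  u_2 = (51/23, 4/23, 27/23, -9/23)
  u_3 = (8/149, 24/149, 13/149, 95/149)

Apply the Gram-Schmidt recurrence
  u_1 = v_1
  u_i = v_i − Σ_{j<i} ((v_i · u_j) / (u_j · u_j)) · u_j.

Step by step this gives:
  u_1 = (-2, 3, 3, -1)
  u_2 = (51/23, 4/23, 27/23, -9/23)
  u_3 = (8/149, 24/149, 13/149, 95/149)

Orthogonality check:
  u_2 · u_1 = 0 (should be 0)
  u_3 · u_1 = 0 (should be 0)
  u_3 · u_2 = 0 (should be 0)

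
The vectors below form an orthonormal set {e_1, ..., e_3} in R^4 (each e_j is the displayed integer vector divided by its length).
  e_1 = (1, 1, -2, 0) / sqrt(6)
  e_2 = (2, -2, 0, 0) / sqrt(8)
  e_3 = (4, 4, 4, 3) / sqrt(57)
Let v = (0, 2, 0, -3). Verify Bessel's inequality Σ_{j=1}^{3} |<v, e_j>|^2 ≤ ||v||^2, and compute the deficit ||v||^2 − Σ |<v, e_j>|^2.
Σ |<v, e_j>|^2 = 51/19; ||v||^2 = 13; deficit = 196/19

Write each e_j = u_j / sqrt(<u_j, u_j>) where u_j is the displayed integer vector. Then <v, e_j> = <v, u_j> / sqrt(<u_j, u_j>), so |<v, e_j>|^2 = <v, u_j>^2 / <u_j, u_j>.
Coefficients: <v, e_1> = 2/sqrt(6), <v, e_2> = -4/sqrt(8), <v, e_3> = -1/sqrt(57).
Square and sum: Σ |<v, e_j>|^2 = 51/19.
Compute ||v||^2 = v·v = 13.
Deficit = 13 − 51/19 = 196/19 ≥ 0, confirming Bessel's inequality. (The deficit equals ||v − Σ <v,e_j> e_j||^2, the squared distance from v to span{e_j}.)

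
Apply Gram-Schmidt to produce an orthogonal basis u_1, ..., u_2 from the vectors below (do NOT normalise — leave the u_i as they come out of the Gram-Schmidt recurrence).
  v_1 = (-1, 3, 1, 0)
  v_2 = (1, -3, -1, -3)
Orthogonal basis:
  u_1 = (-1, 3, 1, 0)
  u_2 = (0, 0, 0, -3)

Apply the Gram-Schmidt recurrence
  u_1 = v_1
  u_i = v_i − Σ_{j<i} ((v_i · u_j) / (u_j · u_j)) · u_j.

Step by step this gives:
  u_1 = (-1, 3, 1, 0)
  u_2 = (0, 0, 0, -3)

Orthogonality check:
  u_2 · u_1 = 0 (should be 0)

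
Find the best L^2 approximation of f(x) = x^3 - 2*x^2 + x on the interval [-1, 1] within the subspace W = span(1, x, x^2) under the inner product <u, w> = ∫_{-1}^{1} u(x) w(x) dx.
g(x) = -2*x^2 + 8*x/5

The best approximation g ∈ W is the orthogonal projection of f onto W. Writing g = a_0 + a_1 x + a_2 x^2, the coefficients solve the normal equations G · a = b where
  G_{ij} = <φ_i, φ_j> and b_i = <f, φ_i>, with φ_0 = 1, φ_1 = x, φ_2 = x^2.
G =
  [2, 0, 2/3]
  [0, 2/3, 0]
  [2/3, 0, 2/5],
b = (-4/3, 16/15, -4/5).
Solving gives a_0 = 0, a_1 = 8/5, a_2 = -2, so
  g(x) = -2*x^2 + 8*x/5.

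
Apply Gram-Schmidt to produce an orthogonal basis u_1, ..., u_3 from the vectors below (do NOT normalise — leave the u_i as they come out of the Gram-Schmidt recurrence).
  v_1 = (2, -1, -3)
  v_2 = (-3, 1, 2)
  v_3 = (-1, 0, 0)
Orthogonal basis:
  u_1 = (2, -1, -3)
  u_2 = (-8/7, 1/14, -11/14)
  u_3 = (-1/27, -5/27, 1/27)

Apply the Gram-Schmidt recurrence
  u_1 = v_1
  u_i = v_i − Σ_{j<i} ((v_i · u_j) / (u_j · u_j)) · u_j.

Step by step this gives:
  u_1 = (2, -1, -3)
  u_2 = (-8/7, 1/14, -11/14)
  u_3 = (-1/27, -5/27, 1/27)

Orthogonality check:
  u_2 · u_1 = 0 (should be 0)
  u_3 · u_1 = 0 (should be 0)
  u_3 · u_2 = 0 (should be 0)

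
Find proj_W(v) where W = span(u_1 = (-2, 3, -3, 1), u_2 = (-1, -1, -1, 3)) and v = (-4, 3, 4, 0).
proj_W(v) = (-56/251, 319/251, -131/251, -207/251)

Set up U = [u_1 | ... | u_2] ∈ R^(4×2). The projector onto W = col(U) is P = U (U^T U)^(-1) U^T.
Compute U^T U =
  [23, 5]
  [5, 12],
and U^T v = (5, -3).
Solve U^T U · c = U^T v for the coefficients: c = (75/251, -94/251). The projection is proj_W(v) = U c.
Check: (v - proj_W(v)) · u_1 = 0  (should be 0).
Check: (v - proj_W(v)) · u_2 = 0  (should be 0).
Result: proj_W(v) = (-56/251, 319/251, -131/251, -207/251).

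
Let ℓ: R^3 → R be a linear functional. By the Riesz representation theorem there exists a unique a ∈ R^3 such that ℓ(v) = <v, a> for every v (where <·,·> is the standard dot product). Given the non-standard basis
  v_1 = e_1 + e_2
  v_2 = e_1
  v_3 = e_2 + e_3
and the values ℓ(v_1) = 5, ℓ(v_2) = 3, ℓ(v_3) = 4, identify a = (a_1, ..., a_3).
a = (3, 2, 2)

Write a = (a_1, ..., a_3) in the standard basis. For each basis vector v_i, ℓ(v_i) = <v_i, a> is a linear equation in the a_j's. Collect the n equations into a matrix system V a = ℓ, where row i of V is v_i (expressed in the standard basis). Since V is invertible (lower-triangular with 1s on the diagonal, up to permutation), solve by back-substitution:
  V =
[[1, 1, 0],
 [1, 0, 0],
 [0, 1, 1]]
  V a = (5, 3, 4)
Solving gives a = (3, 2, 2).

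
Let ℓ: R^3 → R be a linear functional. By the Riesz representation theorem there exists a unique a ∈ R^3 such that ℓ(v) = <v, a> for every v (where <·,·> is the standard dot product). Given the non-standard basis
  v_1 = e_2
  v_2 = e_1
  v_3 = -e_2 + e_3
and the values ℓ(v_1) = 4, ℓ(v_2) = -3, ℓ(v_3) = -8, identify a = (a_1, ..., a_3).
a = (-3, 4, -4)

Write a = (a_1, ..., a_3) in the standard basis. For each basis vector v_i, ℓ(v_i) = <v_i, a> is a linear equation in the a_j's. Collect the n equations into a matrix system V a = ℓ, where row i of V is v_i (expressed in the standard basis). Since V is invertible (lower-triangular with 1s on the diagonal, up to permutation), solve by back-substitution:
  V =
[[0, 1, 0],
 [1, 0, 0],
 [0, -1, 1]]
  V a = (4, -3, -8)
Solving gives a = (-3, 4, -4).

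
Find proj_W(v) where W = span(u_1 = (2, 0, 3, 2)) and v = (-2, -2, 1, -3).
proj_W(v) = (-14/17, 0, -21/17, -14/17)

Set up U = [u_1 | ... | u_1] ∈ R^(4×1). The projector onto W = col(U) is P = U (U^T U)^(-1) U^T.
Compute U^T U =
  [17],
and U^T v = (-7).
Solve U^T U · c = U^T v for the coefficients: c = (-7/17). The projection is proj_W(v) = U c.
Check: (v - proj_W(v)) · u_1 = 0  (should be 0).
Result: proj_W(v) = (-14/17, 0, -21/17, -14/17).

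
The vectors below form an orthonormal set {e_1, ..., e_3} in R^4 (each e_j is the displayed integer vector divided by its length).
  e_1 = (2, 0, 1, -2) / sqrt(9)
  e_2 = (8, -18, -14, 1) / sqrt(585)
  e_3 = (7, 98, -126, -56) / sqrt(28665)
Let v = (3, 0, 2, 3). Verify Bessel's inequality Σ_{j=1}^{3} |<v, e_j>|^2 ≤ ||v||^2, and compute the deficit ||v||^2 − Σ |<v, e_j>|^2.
Σ |<v, e_j>|^2 = 6; ||v||^2 = 22; deficit = 16

Write each e_j = u_j / sqrt(<u_j, u_j>) where u_j is the displayed integer vector. Then <v, e_j> = <v, u_j> / sqrt(<u_j, u_j>), so |<v, e_j>|^2 = <v, u_j>^2 / <u_j, u_j>.
Coefficients: <v, e_1> = 2/sqrt(9), <v, e_2> = -1/sqrt(585), <v, e_3> = -399/sqrt(28665).
Square and sum: Σ |<v, e_j>|^2 = 6.
Compute ||v||^2 = v·v = 22.
Deficit = 22 − 6 = 16 ≥ 0, confirming Bessel's inequality. (The deficit equals ||v − Σ <v,e_j> e_j||^2, the squared distance from v to span{e_j}.)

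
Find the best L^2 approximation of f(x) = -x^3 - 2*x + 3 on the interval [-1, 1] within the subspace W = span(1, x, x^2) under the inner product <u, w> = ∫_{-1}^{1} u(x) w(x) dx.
g(x) = 3 - 13*x/5

The best approximation g ∈ W is the orthogonal projection of f onto W. Writing g = a_0 + a_1 x + a_2 x^2, the coefficients solve the normal equations G · a = b where
  G_{ij} = <φ_i, φ_j> and b_i = <f, φ_i>, with φ_0 = 1, φ_1 = x, φ_2 = x^2.
G =
  [2, 0, 2/3]
  [0, 2/3, 0]
  [2/3, 0, 2/5],
b = (6, -26/15, 2).
Solving gives a_0 = 3, a_1 = -13/5, a_2 = 0, so
  g(x) = 3 - 13*x/5.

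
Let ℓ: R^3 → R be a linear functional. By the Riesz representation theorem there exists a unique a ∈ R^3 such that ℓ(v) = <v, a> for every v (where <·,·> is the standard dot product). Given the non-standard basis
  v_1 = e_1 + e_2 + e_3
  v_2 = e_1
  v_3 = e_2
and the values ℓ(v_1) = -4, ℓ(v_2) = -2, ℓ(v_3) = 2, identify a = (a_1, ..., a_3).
a = (-2, 2, -4)

Write a = (a_1, ..., a_3) in the standard basis. For each basis vector v_i, ℓ(v_i) = <v_i, a> is a linear equation in the a_j's. Collect the n equations into a matrix system V a = ℓ, where row i of V is v_i (expressed in the standard basis). Since V is invertible (lower-triangular with 1s on the diagonal, up to permutation), solve by back-substitution:
  V =
[[1, 1, 1],
 [1, 0, 0],
 [0, 1, 0]]
  V a = (-4, -2, 2)
Solving gives a = (-2, 2, -4).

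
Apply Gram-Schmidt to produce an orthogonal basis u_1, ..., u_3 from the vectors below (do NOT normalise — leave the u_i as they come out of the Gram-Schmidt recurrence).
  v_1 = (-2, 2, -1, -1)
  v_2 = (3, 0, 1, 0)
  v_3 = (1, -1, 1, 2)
Orthogonal basis:
  u_1 = (-2, 2, -1, -1)
  u_2 = (8/5, 7/5, 3/10, -7/10)
  u_3 = (-2/17, 11/17, 6/17, 20/17)

Apply the Gram-Schmidt recurrence
  u_1 = v_1
  u_i = v_i − Σ_{j<i} ((v_i · u_j) / (u_j · u_j)) · u_j.

Step by step this gives:
  u_1 = (-2, 2, -1, -1)
  u_2 = (8/5, 7/5, 3/10, -7/10)
  u_3 = (-2/17, 11/17, 6/17, 20/17)

Orthogonality check:
  u_2 · u_1 = 0 (should be 0)
  u_3 · u_1 = 0 (should be 0)
  u_3 · u_2 = 0 (should be 0)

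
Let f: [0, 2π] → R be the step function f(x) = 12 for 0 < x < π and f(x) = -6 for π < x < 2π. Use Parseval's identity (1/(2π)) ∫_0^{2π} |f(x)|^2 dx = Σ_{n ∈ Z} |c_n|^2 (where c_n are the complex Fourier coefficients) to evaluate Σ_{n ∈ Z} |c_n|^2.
Σ |c_n|^2 = 90

Parseval equates the L^2 energy of f (normalised by 1/(2π)) with the ℓ^2 sum of its Fourier coefficients: (1/(2π)) ∫_0^{2π} |f|^2 = Σ |c_n|^2.
Compute the left side: (1/(2π)) [∫_0^π 12^2 dx + ∫_π^{2π} (-6)^2 dx] = (1/(2π)) · (144π + 36π) = (144 + 36)/2 = 90.
So Σ_{n ∈ Z} |c_n|^2 = 90.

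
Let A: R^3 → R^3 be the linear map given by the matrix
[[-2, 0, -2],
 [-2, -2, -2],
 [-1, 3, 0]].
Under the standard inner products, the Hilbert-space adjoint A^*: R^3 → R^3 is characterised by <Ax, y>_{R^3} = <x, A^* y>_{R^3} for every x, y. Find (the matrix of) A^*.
A^* = A^T =
[[-2, -2, -1],
 [0, -2, 3],
 [-2, -2, 0]]

For real matrices with standard dot products, the defining identity <Ax, y> = <x, A^* y> gives (Ax)^T y = x^T (A^*) y, i.e. x^T A^T y = x^T (A^*) y. Since this holds for all x, y, we must have A^* = A^T. Therefore
A^* =
[[-2, -2, -1],
 [0, -2, 3],
 [-2, -2, 0]].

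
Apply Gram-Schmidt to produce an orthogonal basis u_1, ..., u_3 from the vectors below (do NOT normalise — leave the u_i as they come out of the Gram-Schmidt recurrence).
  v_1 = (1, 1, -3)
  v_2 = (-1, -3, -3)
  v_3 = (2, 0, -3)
Orthogonal basis:
  u_1 = (1, 1, -3)
  u_2 = (-16/11, -38/11, -18/11)
  u_3 = (27/23, -27/46, 9/46)

Apply the Gram-Schmidt recurrence
  u_1 = v_1
  u_i = v_i − Σ_{j<i} ((v_i · u_j) / (u_j · u_j)) · u_j.

Step by step this gives:
  u_1 = (1, 1, -3)
  u_2 = (-16/11, -38/11, -18/11)
  u_3 = (27/23, -27/46, 9/46)

Orthogonality check:
  u_2 · u_1 = 0 (should be 0)
  u_3 · u_1 = 0 (should be 0)
  u_3 · u_2 = 0 (should be 0)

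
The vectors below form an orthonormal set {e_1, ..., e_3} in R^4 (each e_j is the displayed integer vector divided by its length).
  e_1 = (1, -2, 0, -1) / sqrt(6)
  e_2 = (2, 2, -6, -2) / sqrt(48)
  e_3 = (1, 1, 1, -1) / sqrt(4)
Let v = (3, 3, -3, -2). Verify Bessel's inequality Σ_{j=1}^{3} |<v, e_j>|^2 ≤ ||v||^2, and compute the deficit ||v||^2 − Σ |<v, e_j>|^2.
Σ |<v, e_j>|^2 = 61/2; ||v||^2 = 31; deficit = 1/2

Write each e_j = u_j / sqrt(<u_j, u_j>) where u_j is the displayed integer vector. Then <v, e_j> = <v, u_j> / sqrt(<u_j, u_j>), so |<v, e_j>|^2 = <v, u_j>^2 / <u_j, u_j>.
Coefficients: <v, e_1> = -1/sqrt(6), <v, e_2> = 34/sqrt(48), <v, e_3> = 5/sqrt(4).
Square and sum: Σ |<v, e_j>|^2 = 61/2.
Compute ||v||^2 = v·v = 31.
Deficit = 31 − 61/2 = 1/2 ≥ 0, confirming Bessel's inequality. (The deficit equals ||v − Σ <v,e_j> e_j||^2, the squared distance from v to span{e_j}.)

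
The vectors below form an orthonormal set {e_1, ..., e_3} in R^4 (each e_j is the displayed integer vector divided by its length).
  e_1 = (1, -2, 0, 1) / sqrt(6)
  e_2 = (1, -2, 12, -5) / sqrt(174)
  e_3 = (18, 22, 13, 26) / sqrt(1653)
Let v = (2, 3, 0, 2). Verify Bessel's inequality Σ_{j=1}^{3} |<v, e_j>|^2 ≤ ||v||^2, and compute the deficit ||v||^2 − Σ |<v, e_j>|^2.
Σ |<v, e_j>|^2 = 920/57; ||v||^2 = 17; deficit = 49/57

Write each e_j = u_j / sqrt(<u_j, u_j>) where u_j is the displayed integer vector. Then <v, e_j> = <v, u_j> / sqrt(<u_j, u_j>), so |<v, e_j>|^2 = <v, u_j>^2 / <u_j, u_j>.
Coefficients: <v, e_1> = -2/sqrt(6), <v, e_2> = -14/sqrt(174), <v, e_3> = 154/sqrt(1653).
Square and sum: Σ |<v, e_j>|^2 = 920/57.
Compute ||v||^2 = v·v = 17.
Deficit = 17 − 920/57 = 49/57 ≥ 0, confirming Bessel's inequality. (The deficit equals ||v − Σ <v,e_j> e_j||^2, the squared distance from v to span{e_j}.)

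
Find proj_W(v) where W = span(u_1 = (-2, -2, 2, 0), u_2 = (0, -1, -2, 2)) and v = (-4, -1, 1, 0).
proj_W(v) = (-53/26, -28/13, 47/26, 3/13)

Set up U = [u_1 | ... | u_2] ∈ R^(4×2). The projector onto W = col(U) is P = U (U^T U)^(-1) U^T.
Compute U^T U =
  [12, -2]
  [-2, 9],
and U^T v = (12, -1).
Solve U^T U · c = U^T v for the coefficients: c = (53/52, 3/26). The projection is proj_W(v) = U c.
Check: (v - proj_W(v)) · u_1 = 0  (should be 0).
Check: (v - proj_W(v)) · u_2 = 0  (should be 0).
Result: proj_W(v) = (-53/26, -28/13, 47/26, 3/13).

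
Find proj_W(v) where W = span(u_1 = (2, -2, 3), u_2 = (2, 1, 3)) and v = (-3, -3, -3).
proj_W(v) = (-30/13, -3, -45/13)

Set up U = [u_1 | ... | u_2] ∈ R^(3×2). The projector onto W = col(U) is P = U (U^T U)^(-1) U^T.
Compute U^T U =
  [17, 11]
  [11, 14],
and U^T v = (-9, -18).
Solve U^T U · c = U^T v for the coefficients: c = (8/13, -23/13). The projection is proj_W(v) = U c.
Check: (v - proj_W(v)) · u_1 = 0  (should be 0).
Check: (v - proj_W(v)) · u_2 = 0  (should be 0).
Result: proj_W(v) = (-30/13, -3, -45/13).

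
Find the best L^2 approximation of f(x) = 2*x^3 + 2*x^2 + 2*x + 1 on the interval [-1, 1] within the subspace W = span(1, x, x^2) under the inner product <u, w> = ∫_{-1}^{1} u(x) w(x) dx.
g(x) = 2*x^2 + 16*x/5 + 1

The best approximation g ∈ W is the orthogonal projection of f onto W. Writing g = a_0 + a_1 x + a_2 x^2, the coefficients solve the normal equations G · a = b where
  G_{ij} = <φ_i, φ_j> and b_i = <f, φ_i>, with φ_0 = 1, φ_1 = x, φ_2 = x^2.
G =
  [2, 0, 2/3]
  [0, 2/3, 0]
  [2/3, 0, 2/5],
b = (10/3, 32/15, 22/15).
Solving gives a_0 = 1, a_1 = 16/5, a_2 = 2, so
  g(x) = 2*x^2 + 16*x/5 + 1.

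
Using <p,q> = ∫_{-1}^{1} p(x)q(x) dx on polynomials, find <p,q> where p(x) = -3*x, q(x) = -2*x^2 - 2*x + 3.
<p,q> = 4

Expand the product: p(x)·q(x) = 6*x^3 + 6*x^2 - 9*x.
∫_{-1}^{1} of each monomial x^k gives [2/(k+1) if k even, 0 if k odd]. Integrating term-by-term (or equivalently evaluating the antiderivative F(x) = 3*x^4/2 + 2*x^3 - 9*x^2/2 at the endpoints):
  F(1) − F(−1) = -1 − (-5) = 4.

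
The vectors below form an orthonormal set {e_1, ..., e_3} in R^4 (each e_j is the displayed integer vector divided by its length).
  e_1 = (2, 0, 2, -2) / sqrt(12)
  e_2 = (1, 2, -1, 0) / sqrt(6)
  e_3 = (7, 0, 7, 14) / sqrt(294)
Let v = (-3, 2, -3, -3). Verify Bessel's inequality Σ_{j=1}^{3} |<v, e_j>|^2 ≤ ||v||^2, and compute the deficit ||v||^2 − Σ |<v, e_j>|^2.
Σ |<v, e_j>|^2 = 89/3; ||v||^2 = 31; deficit = 4/3

Write each e_j = u_j / sqrt(<u_j, u_j>) where u_j is the displayed integer vector. Then <v, e_j> = <v, u_j> / sqrt(<u_j, u_j>), so |<v, e_j>|^2 = <v, u_j>^2 / <u_j, u_j>.
Coefficients: <v, e_1> = -6/sqrt(12), <v, e_2> = 4/sqrt(6), <v, e_3> = -84/sqrt(294).
Square and sum: Σ |<v, e_j>|^2 = 89/3.
Compute ||v||^2 = v·v = 31.
Deficit = 31 − 89/3 = 4/3 ≥ 0, confirming Bessel's inequality. (The deficit equals ||v − Σ <v,e_j> e_j||^2, the squared distance from v to span{e_j}.)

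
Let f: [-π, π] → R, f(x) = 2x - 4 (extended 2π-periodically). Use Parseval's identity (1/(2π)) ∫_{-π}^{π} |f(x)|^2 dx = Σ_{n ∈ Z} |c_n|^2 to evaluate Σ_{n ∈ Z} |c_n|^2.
Σ |c_n|^2 = 4π^2/3 + 16

Expand and integrate term by term over [-π, π]:
  ∫ (2x)^2 dx = 4·(2π^3/3); ∫ 2·2·(-4)·x dx = 0 (odd integrand); ∫ (-4)^2 dx = 16·2π.
So (1/(2π)) ∫_{-π}^{π} (2x - 4)^2 dx = 4π^2/3 + 16 = 4π^2/3 + 16.
Parseval ⇒ Σ |c_n|^2 = 4π^2/3 + 16.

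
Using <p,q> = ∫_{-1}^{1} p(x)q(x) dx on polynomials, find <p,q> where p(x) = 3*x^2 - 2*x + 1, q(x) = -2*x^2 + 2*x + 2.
<p,q> = 8/5

Expand the product: p(x)·q(x) = -6*x^4 + 10*x^3 - 2*x + 2.
∫_{-1}^{1} of each monomial x^k gives [2/(k+1) if k even, 0 if k odd]. Integrating term-by-term (or equivalently evaluating the antiderivative F(x) = -6*x^5/5 + 5*x^4/2 - x^2 + 2*x at the endpoints):
  F(1) − F(−1) = 23/10 − (7/10) = 8/5.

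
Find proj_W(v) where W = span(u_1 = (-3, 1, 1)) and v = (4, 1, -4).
proj_W(v) = (45/11, -15/11, -15/11)

Set up U = [u_1 | ... | u_1] ∈ R^(3×1). The projector onto W = col(U) is P = U (U^T U)^(-1) U^T.
Compute U^T U =
  [11],
and U^T v = (-15).
Solve U^T U · c = U^T v for the coefficients: c = (-15/11). The projection is proj_W(v) = U c.
Check: (v - proj_W(v)) · u_1 = 0  (should be 0).
Result: proj_W(v) = (45/11, -15/11, -15/11).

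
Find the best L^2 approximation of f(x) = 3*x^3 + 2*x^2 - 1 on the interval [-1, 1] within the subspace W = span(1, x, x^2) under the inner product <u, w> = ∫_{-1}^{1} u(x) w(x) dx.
g(x) = 2*x^2 + 9*x/5 - 1

The best approximation g ∈ W is the orthogonal projection of f onto W. Writing g = a_0 + a_1 x + a_2 x^2, the coefficients solve the normal equations G · a = b where
  G_{ij} = <φ_i, φ_j> and b_i = <f, φ_i>, with φ_0 = 1, φ_1 = x, φ_2 = x^2.
G =
  [2, 0, 2/3]
  [0, 2/3, 0]
  [2/3, 0, 2/5],
b = (-2/3, 6/5, 2/15).
Solving gives a_0 = -1, a_1 = 9/5, a_2 = 2, so
  g(x) = 2*x^2 + 9*x/5 - 1.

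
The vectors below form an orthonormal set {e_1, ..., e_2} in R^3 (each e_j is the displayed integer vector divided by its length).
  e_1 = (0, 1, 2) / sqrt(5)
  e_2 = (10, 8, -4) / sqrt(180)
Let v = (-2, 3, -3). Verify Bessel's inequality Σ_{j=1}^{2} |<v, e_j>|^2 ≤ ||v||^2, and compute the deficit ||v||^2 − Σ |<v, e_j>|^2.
Σ |<v, e_j>|^2 = 29/9; ||v||^2 = 22; deficit = 169/9

Write each e_j = u_j / sqrt(<u_j, u_j>) where u_j is the displayed integer vector. Then <v, e_j> = <v, u_j> / sqrt(<u_j, u_j>), so |<v, e_j>|^2 = <v, u_j>^2 / <u_j, u_j>.
Coefficients: <v, e_1> = -3/sqrt(5), <v, e_2> = 16/sqrt(180).
Square and sum: Σ |<v, e_j>|^2 = 29/9.
Compute ||v||^2 = v·v = 22.
Deficit = 22 − 29/9 = 169/9 ≥ 0, confirming Bessel's inequality. (The deficit equals ||v − Σ <v,e_j> e_j||^2, the squared distance from v to span{e_j}.)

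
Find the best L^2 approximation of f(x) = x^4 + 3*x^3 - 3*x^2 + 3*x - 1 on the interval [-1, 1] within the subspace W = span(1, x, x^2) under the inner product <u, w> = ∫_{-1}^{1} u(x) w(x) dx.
g(x) = -15*x^2/7 + 24*x/5 - 38/35

The best approximation g ∈ W is the orthogonal projection of f onto W. Writing g = a_0 + a_1 x + a_2 x^2, the coefficients solve the normal equations G · a = b where
  G_{ij} = <φ_i, φ_j> and b_i = <f, φ_i>, with φ_0 = 1, φ_1 = x, φ_2 = x^2.
G =
  [2, 0, 2/3]
  [0, 2/3, 0]
  [2/3, 0, 2/5],
b = (-18/5, 16/5, -166/105).
Solving gives a_0 = -38/35, a_1 = 24/5, a_2 = -15/7, so
  g(x) = -15*x^2/7 + 24*x/5 - 38/35.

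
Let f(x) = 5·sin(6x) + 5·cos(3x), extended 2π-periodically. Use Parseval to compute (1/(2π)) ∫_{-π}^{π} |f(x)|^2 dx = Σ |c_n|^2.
Σ |c_n|^2 = 25

Expand |f|^2 and use orthogonality of {sin(nx), cos(mx)} on [-π, π]:
  ∫_{-π}^{π} sin(nx)^2 dx = π, ∫ cos(mx)^2 dx = π, and cross terms integrate to 0.
So ∫_{-π}^{π} f(x)^2 dx = 5^2 · π + 5^2 · π = (25 + 25)π.
Divide by 2π: (25 + 25)/2 = 25.
By Parseval, this equals Σ |c_n|^2.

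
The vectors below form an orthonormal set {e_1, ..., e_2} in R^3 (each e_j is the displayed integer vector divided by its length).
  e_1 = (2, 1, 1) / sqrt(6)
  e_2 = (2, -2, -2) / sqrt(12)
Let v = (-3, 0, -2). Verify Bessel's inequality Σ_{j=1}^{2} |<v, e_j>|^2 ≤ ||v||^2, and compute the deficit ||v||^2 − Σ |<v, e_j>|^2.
Σ |<v, e_j>|^2 = 11; ||v||^2 = 13; deficit = 2

Write each e_j = u_j / sqrt(<u_j, u_j>) where u_j is the displayed integer vector. Then <v, e_j> = <v, u_j> / sqrt(<u_j, u_j>), so |<v, e_j>|^2 = <v, u_j>^2 / <u_j, u_j>.
Coefficients: <v, e_1> = -8/sqrt(6), <v, e_2> = -2/sqrt(12).
Square and sum: Σ |<v, e_j>|^2 = 11.
Compute ||v||^2 = v·v = 13.
Deficit = 13 − 11 = 2 ≥ 0, confirming Bessel's inequality. (The deficit equals ||v − Σ <v,e_j> e_j||^2, the squared distance from v to span{e_j}.)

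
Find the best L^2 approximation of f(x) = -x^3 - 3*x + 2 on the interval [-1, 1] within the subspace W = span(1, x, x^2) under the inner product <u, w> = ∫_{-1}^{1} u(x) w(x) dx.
g(x) = 2 - 18*x/5

The best approximation g ∈ W is the orthogonal projection of f onto W. Writing g = a_0 + a_1 x + a_2 x^2, the coefficients solve the normal equations G · a = b where
  G_{ij} = <φ_i, φ_j> and b_i = <f, φ_i>, with φ_0 = 1, φ_1 = x, φ_2 = x^2.
G =
  [2, 0, 2/3]
  [0, 2/3, 0]
  [2/3, 0, 2/5],
b = (4, -12/5, 4/3).
Solving gives a_0 = 2, a_1 = -18/5, a_2 = 0, so
  g(x) = 2 - 18*x/5.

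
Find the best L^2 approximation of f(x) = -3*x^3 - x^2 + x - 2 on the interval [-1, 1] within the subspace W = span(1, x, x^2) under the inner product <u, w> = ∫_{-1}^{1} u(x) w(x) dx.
g(x) = -x^2 - 4*x/5 - 2

The best approximation g ∈ W is the orthogonal projection of f onto W. Writing g = a_0 + a_1 x + a_2 x^2, the coefficients solve the normal equations G · a = b where
  G_{ij} = <φ_i, φ_j> and b_i = <f, φ_i>, with φ_0 = 1, φ_1 = x, φ_2 = x^2.
G =
  [2, 0, 2/3]
  [0, 2/3, 0]
  [2/3, 0, 2/5],
b = (-14/3, -8/15, -26/15).
Solving gives a_0 = -2, a_1 = -4/5, a_2 = -1, so
  g(x) = -x^2 - 4*x/5 - 2.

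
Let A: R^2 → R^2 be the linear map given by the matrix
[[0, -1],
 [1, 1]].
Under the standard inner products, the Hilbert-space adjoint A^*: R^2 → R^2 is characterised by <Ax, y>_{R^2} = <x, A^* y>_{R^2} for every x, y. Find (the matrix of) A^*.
A^* = A^T =
[[0, 1],
 [-1, 1]]

For real matrices with standard dot products, the defining identity <Ax, y> = <x, A^* y> gives (Ax)^T y = x^T (A^*) y, i.e. x^T A^T y = x^T (A^*) y. Since this holds for all x, y, we must have A^* = A^T. Therefore
A^* =
[[0, 1],
 [-1, 1]].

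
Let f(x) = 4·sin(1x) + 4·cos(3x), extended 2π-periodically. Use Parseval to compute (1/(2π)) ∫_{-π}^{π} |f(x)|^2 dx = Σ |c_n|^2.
Σ |c_n|^2 = 16

Expand |f|^2 and use orthogonality of {sin(nx), cos(mx)} on [-π, π]:
  ∫_{-π}^{π} sin(nx)^2 dx = π, ∫ cos(mx)^2 dx = π, and cross terms integrate to 0.
So ∫_{-π}^{π} f(x)^2 dx = 4^2 · π + 4^2 · π = (16 + 16)π.
Divide by 2π: (16 + 16)/2 = 16.
By Parseval, this equals Σ |c_n|^2.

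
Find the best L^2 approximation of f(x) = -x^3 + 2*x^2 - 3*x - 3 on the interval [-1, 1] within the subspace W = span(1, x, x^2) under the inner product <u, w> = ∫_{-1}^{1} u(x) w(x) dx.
g(x) = 2*x^2 - 18*x/5 - 3

The best approximation g ∈ W is the orthogonal projection of f onto W. Writing g = a_0 + a_1 x + a_2 x^2, the coefficients solve the normal equations G · a = b where
  G_{ij} = <φ_i, φ_j> and b_i = <f, φ_i>, with φ_0 = 1, φ_1 = x, φ_2 = x^2.
G =
  [2, 0, 2/3]
  [0, 2/3, 0]
  [2/3, 0, 2/5],
b = (-14/3, -12/5, -6/5).
Solving gives a_0 = -3, a_1 = -18/5, a_2 = 2, so
  g(x) = 2*x^2 - 18*x/5 - 3.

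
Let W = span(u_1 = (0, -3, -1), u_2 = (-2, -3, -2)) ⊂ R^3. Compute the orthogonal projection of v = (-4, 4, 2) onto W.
proj_W(v) = (-148/49, 228/49, 2/49)

Set up U = [u_1 | ... | u_2] ∈ R^(3×2). The projector onto W = col(U) is P = U (U^T U)^(-1) U^T.
Compute U^T U =
  [10, 11]
  [11, 17],
and U^T v = (-14, -8).
Solve U^T U · c = U^T v for the coefficients: c = (-150/49, 74/49). The projection is proj_W(v) = U c.
Check: (v - proj_W(v)) · u_1 = 0  (should be 0).
Check: (v - proj_W(v)) · u_2 = 0  (should be 0).
Result: proj_W(v) = (-148/49, 228/49, 2/49).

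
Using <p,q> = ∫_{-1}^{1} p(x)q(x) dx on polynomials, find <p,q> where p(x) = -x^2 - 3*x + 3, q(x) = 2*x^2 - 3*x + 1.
<p,q> = 218/15

Expand the product: p(x)·q(x) = -2*x^4 - 3*x^3 + 14*x^2 - 12*x + 3.
∫_{-1}^{1} of each monomial x^k gives [2/(k+1) if k even, 0 if k odd]. Integrating term-by-term (or equivalently evaluating the antiderivative F(x) = -2*x^5/5 - 3*x^4/4 + 14*x^3/3 - 6*x^2 + 3*x at the endpoints):
  F(1) − F(−1) = 31/60 − (-841/60) = 218/15.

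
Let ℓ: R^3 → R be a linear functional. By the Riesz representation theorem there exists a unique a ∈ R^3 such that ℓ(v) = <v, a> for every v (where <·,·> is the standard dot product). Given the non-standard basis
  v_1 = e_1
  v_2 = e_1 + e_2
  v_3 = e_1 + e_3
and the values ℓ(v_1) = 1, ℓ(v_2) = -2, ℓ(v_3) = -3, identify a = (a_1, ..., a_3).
a = (1, -3, -4)

Write a = (a_1, ..., a_3) in the standard basis. For each basis vector v_i, ℓ(v_i) = <v_i, a> is a linear equation in the a_j's. Collect the n equations into a matrix system V a = ℓ, where row i of V is v_i (expressed in the standard basis). Since V is invertible (lower-triangular with 1s on the diagonal, up to permutation), solve by back-substitution:
  V =
[[1, 0, 0],
 [1, 1, 0],
 [1, 0, 1]]
  V a = (1, -2, -3)
Solving gives a = (1, -3, -4).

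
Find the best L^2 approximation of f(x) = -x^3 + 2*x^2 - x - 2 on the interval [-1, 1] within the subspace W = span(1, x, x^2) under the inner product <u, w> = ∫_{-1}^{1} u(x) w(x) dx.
g(x) = 2*x^2 - 8*x/5 - 2

The best approximation g ∈ W is the orthogonal projection of f onto W. Writing g = a_0 + a_1 x + a_2 x^2, the coefficients solve the normal equations G · a = b where
  G_{ij} = <φ_i, φ_j> and b_i = <f, φ_i>, with φ_0 = 1, φ_1 = x, φ_2 = x^2.
G =
  [2, 0, 2/3]
  [0, 2/3, 0]
  [2/3, 0, 2/5],
b = (-8/3, -16/15, -8/15).
Solving gives a_0 = -2, a_1 = -8/5, a_2 = 2, so
  g(x) = 2*x^2 - 8*x/5 - 2.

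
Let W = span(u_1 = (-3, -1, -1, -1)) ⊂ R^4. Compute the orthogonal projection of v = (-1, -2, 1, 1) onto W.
proj_W(v) = (-3/4, -1/4, -1/4, -1/4)

Set up U = [u_1 | ... | u_1] ∈ R^(4×1). The projector onto W = col(U) is P = U (U^T U)^(-1) U^T.
Compute U^T U =
  [12],
and U^T v = (3).
Solve U^T U · c = U^T v for the coefficients: c = (1/4). The projection is proj_W(v) = U c.
Check: (v - proj_W(v)) · u_1 = 0  (should be 0).
Result: proj_W(v) = (-3/4, -1/4, -1/4, -1/4).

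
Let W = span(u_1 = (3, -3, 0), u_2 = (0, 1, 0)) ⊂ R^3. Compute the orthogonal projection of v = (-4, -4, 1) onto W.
proj_W(v) = (-4, -4, 0)

Set up U = [u_1 | ... | u_2] ∈ R^(3×2). The projector onto W = col(U) is P = U (U^T U)^(-1) U^T.
Compute U^T U =
  [18, -3]
  [-3, 1],
and U^T v = (0, -4).
Solve U^T U · c = U^T v for the coefficients: c = (-4/3, -8). The projection is proj_W(v) = U c.
Check: (v - proj_W(v)) · u_1 = 0  (should be 0).
Check: (v - proj_W(v)) · u_2 = 0  (should be 0).
Result: proj_W(v) = (-4, -4, 0).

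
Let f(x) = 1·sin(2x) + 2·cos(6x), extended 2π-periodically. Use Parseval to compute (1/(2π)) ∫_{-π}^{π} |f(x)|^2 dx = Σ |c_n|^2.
Σ |c_n|^2 = 5/2

Expand |f|^2 and use orthogonality of {sin(nx), cos(mx)} on [-π, π]:
  ∫_{-π}^{π} sin(nx)^2 dx = π, ∫ cos(mx)^2 dx = π, and cross terms integrate to 0.
So ∫_{-π}^{π} f(x)^2 dx = 1^2 · π + 2^2 · π = (1 + 4)π.
Divide by 2π: (1 + 4)/2 = 5/2.
By Parseval, this equals Σ |c_n|^2.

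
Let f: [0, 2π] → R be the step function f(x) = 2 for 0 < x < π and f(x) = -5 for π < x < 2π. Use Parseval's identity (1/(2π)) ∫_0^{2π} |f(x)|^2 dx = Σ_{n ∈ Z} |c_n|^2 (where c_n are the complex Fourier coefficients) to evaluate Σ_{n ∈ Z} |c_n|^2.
Σ |c_n|^2 = 29/2

Parseval equates the L^2 energy of f (normalised by 1/(2π)) with the ℓ^2 sum of its Fourier coefficients: (1/(2π)) ∫_0^{2π} |f|^2 = Σ |c_n|^2.
Compute the left side: (1/(2π)) [∫_0^π 2^2 dx + ∫_π^{2π} (-5)^2 dx] = (1/(2π)) · (4π + 25π) = (4 + 25)/2 = 29/2.
So Σ_{n ∈ Z} |c_n|^2 = 29/2.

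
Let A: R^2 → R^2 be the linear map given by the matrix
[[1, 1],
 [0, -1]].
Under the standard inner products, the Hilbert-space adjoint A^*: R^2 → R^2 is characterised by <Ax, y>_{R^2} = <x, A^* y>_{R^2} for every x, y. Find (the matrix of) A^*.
A^* = A^T =
[[1, 0],
 [1, -1]]

For real matrices with standard dot products, the defining identity <Ax, y> = <x, A^* y> gives (Ax)^T y = x^T (A^*) y, i.e. x^T A^T y = x^T (A^*) y. Since this holds for all x, y, we must have A^* = A^T. Therefore
A^* =
[[1, 0],
 [1, -1]].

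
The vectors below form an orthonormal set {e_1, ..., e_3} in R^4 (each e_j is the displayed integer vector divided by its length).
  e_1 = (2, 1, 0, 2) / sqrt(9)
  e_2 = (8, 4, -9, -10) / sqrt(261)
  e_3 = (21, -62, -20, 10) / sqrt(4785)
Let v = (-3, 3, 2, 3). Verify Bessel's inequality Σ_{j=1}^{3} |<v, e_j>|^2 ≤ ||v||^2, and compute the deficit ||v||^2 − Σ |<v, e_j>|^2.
Σ |<v, e_j>|^2 = 4754/165; ||v||^2 = 31; deficit = 361/165

Write each e_j = u_j / sqrt(<u_j, u_j>) where u_j is the displayed integer vector. Then <v, e_j> = <v, u_j> / sqrt(<u_j, u_j>), so |<v, e_j>|^2 = <v, u_j>^2 / <u_j, u_j>.
Coefficients: <v, e_1> = 3/sqrt(9), <v, e_2> = -60/sqrt(261), <v, e_3> = -259/sqrt(4785).
Square and sum: Σ |<v, e_j>|^2 = 4754/165.
Compute ||v||^2 = v·v = 31.
Deficit = 31 − 4754/165 = 361/165 ≥ 0, confirming Bessel's inequality. (The deficit equals ||v − Σ <v,e_j> e_j||^2, the squared distance from v to span{e_j}.)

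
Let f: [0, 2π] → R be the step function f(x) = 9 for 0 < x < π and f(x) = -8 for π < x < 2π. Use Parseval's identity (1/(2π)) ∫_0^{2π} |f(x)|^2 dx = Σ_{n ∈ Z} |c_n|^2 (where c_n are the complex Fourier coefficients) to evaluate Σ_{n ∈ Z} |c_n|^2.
Σ |c_n|^2 = 145/2

Parseval equates the L^2 energy of f (normalised by 1/(2π)) with the ℓ^2 sum of its Fourier coefficients: (1/(2π)) ∫_0^{2π} |f|^2 = Σ |c_n|^2.
Compute the left side: (1/(2π)) [∫_0^π 9^2 dx + ∫_π^{2π} (-8)^2 dx] = (1/(2π)) · (81π + 64π) = (81 + 64)/2 = 145/2.
So Σ_{n ∈ Z} |c_n|^2 = 145/2.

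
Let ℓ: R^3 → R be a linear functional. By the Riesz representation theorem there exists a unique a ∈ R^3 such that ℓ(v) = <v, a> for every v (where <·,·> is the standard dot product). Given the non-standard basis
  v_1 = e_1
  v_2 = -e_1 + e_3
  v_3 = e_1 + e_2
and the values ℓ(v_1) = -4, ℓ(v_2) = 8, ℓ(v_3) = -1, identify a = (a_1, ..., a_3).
a = (-4, 3, 4)

Write a = (a_1, ..., a_3) in the standard basis. For each basis vector v_i, ℓ(v_i) = <v_i, a> is a linear equation in the a_j's. Collect the n equations into a matrix system V a = ℓ, where row i of V is v_i (expressed in the standard basis). Since V is invertible (lower-triangular with 1s on the diagonal, up to permutation), solve by back-substitution:
  V =
[[1, 0, 0],
 [-1, 0, 1],
 [1, 1, 0]]
  V a = (-4, 8, -1)
Solving gives a = (-4, 3, 4).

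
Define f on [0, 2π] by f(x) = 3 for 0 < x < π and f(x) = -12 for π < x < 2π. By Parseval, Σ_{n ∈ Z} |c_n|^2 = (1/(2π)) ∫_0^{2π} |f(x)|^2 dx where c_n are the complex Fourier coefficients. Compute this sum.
Σ |c_n|^2 = 153/2

Parseval equates the L^2 energy of f (normalised by 1/(2π)) with the ℓ^2 sum of its Fourier coefficients: (1/(2π)) ∫_0^{2π} |f|^2 = Σ |c_n|^2.
Compute the left side: (1/(2π)) [∫_0^π 3^2 dx + ∫_π^{2π} (-12)^2 dx] = (1/(2π)) · (9π + 144π) = (9 + 144)/2 = 153/2.
So Σ_{n ∈ Z} |c_n|^2 = 153/2.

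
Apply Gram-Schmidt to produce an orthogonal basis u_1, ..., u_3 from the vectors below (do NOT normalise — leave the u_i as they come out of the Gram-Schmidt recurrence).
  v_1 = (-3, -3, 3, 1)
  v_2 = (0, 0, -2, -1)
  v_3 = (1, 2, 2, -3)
Orthogonal basis:
  u_1 = (-3, -3, 3, 1)
  u_2 = (-3/4, -3/4, -5/4, -3/4)
  u_3 = (-20/91, 71/91, 153/91, -306/91)

Apply the Gram-Schmidt recurrence
  u_1 = v_1
  u_i = v_i − Σ_{j<i} ((v_i · u_j) / (u_j · u_j)) · u_j.

Step by step this gives:
  u_1 = (-3, -3, 3, 1)
  u_2 = (-3/4, -3/4, -5/4, -3/4)
  u_3 = (-20/91, 71/91, 153/91, -306/91)

Orthogonality check:
  u_2 · u_1 = 0 (should be 0)
  u_3 · u_1 = 0 (should be 0)
  u_3 · u_2 = 0 (should be 0)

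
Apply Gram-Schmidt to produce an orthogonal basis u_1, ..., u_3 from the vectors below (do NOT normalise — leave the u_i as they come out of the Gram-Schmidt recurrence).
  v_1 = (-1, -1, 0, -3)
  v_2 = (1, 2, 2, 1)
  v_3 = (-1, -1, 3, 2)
Orthogonal basis:
  u_1 = (-1, -1, 0, -3)
  u_2 = (5/11, 16/11, 2, -7/11)
  u_3 = (-115/74, -73/37, 80/37, 87/74)

Apply the Gram-Schmidt recurrence
  u_1 = v_1
  u_i = v_i − Σ_{j<i} ((v_i · u_j) / (u_j · u_j)) · u_j.

Step by step this gives:
  u_1 = (-1, -1, 0, -3)
  u_2 = (5/11, 16/11, 2, -7/11)
  u_3 = (-115/74, -73/37, 80/37, 87/74)

Orthogonality check:
  u_2 · u_1 = 0 (should be 0)
  u_3 · u_1 = 0 (should be 0)
  u_3 · u_2 = 0 (should be 0)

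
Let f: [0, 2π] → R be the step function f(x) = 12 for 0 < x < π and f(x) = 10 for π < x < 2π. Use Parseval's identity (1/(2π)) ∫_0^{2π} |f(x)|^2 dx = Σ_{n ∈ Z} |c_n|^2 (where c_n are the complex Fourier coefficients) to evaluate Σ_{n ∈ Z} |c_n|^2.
Σ |c_n|^2 = 122

Parseval equates the L^2 energy of f (normalised by 1/(2π)) with the ℓ^2 sum of its Fourier coefficients: (1/(2π)) ∫_0^{2π} |f|^2 = Σ |c_n|^2.
Compute the left side: (1/(2π)) [∫_0^π 12^2 dx + ∫_π^{2π} 10^2 dx] = (1/(2π)) · (144π + 100π) = (144 + 100)/2 = 122.
So Σ_{n ∈ Z} |c_n|^2 = 122.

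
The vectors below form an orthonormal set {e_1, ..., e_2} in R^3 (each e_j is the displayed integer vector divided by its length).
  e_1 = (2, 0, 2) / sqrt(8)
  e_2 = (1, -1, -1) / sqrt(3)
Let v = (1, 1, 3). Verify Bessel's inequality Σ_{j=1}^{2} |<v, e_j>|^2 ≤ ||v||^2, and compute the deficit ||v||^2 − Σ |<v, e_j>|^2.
Σ |<v, e_j>|^2 = 11; ||v||^2 = 11; deficit = 0

Write each e_j = u_j / sqrt(<u_j, u_j>) where u_j is the displayed integer vector. Then <v, e_j> = <v, u_j> / sqrt(<u_j, u_j>), so |<v, e_j>|^2 = <v, u_j>^2 / <u_j, u_j>.
Coefficients: <v, e_1> = 8/sqrt(8), <v, e_2> = -3/sqrt(3).
Square and sum: Σ |<v, e_j>|^2 = 11.
Compute ||v||^2 = v·v = 11.
Deficit = 11 − 11 = 0 ≥ 0, confirming Bessel's inequality. (The deficit equals ||v − Σ <v,e_j> e_j||^2, the squared distance from v to span{e_j}.)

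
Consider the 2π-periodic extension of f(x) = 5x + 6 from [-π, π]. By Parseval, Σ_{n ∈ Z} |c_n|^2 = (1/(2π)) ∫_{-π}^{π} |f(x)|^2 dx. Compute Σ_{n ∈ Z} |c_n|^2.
Σ |c_n|^2 = 25π^2/3 + 36

Expand and integrate term by term over [-π, π]:
  ∫ (5x)^2 dx = 25·(2π^3/3); ∫ 2·5·(6)·x dx = 0 (odd integrand); ∫ 6^2 dx = 36·2π.
So (1/(2π)) ∫_{-π}^{π} (5x + 6)^2 dx = 25π^2/3 + 36 = 25π^2/3 + 36.
Parseval ⇒ Σ |c_n|^2 = 25π^2/3 + 36.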